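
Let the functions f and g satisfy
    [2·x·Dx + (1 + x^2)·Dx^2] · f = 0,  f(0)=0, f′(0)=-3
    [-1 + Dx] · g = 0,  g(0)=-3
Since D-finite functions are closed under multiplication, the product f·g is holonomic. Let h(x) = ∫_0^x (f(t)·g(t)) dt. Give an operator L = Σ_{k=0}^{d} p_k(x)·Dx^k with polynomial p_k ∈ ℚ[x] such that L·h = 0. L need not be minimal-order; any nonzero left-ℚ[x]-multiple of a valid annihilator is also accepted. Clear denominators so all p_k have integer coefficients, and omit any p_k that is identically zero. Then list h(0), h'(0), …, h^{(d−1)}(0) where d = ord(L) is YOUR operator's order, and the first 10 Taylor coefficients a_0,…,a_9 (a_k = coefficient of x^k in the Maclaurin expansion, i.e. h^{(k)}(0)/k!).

L = (1 - 2·x + x^2)·Dx + (-2 + 2·x - 2·x^2)·Dx^2 + (1 + x^2)·Dx^3  (order 3).
h: a_k = 0, 0, 9/2, 3, 3/8, -3/10, 9/80, 11/56, -279/4480, -113/1008, …
ICs: h(0) = 0, h′(0) = 0, h′′(0) = 9.

f: a_k = 0, -3, 0, 1, 0, -3/5, 0, 3/7, 0, -1/3, …
g: a_k = -3, -3, -3/2, -1/2, -1/8, -1/40, -1/240, -1/1680, -1/13440, -1/120960, …
h₀=f·g: eliminate ⇒ L₀, order ≤ 2·1.
Integrate: L := L₀·Dx.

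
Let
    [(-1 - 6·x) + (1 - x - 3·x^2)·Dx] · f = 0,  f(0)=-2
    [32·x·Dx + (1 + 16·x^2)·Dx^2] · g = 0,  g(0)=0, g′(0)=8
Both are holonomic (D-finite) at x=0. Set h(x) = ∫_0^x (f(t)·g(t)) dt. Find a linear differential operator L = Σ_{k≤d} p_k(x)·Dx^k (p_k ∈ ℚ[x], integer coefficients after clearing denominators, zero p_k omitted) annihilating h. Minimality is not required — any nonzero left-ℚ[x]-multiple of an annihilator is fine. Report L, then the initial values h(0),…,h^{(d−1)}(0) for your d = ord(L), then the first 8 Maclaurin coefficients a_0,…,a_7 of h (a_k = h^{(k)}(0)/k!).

L = (6 + 32·x + 288·x^2)·Dx + (2 - 20·x + 64·x^2 + 288·x^3)·Dx^2 + (-1 + x - 13·x^2 + 16·x^3 + 48·x^4)·Dx^3  (order 3).
h: a_k = 0, 0, -8, -16/3, 16/3, -16/3, -5864/45, -12928/105, …
ICs: h(0) = 0, h′(0) = 0, h′′(0) = -16.

f: a_k = -2, -2, -8, -14, -38, -80, -194, -434, …
g: a_k = 0, 8, 0, -128/3, 0, 2048/5, 0, -32768/7, …
f·g: L₀ = L_f ⊗_s L_g, ord ≤ 1·2.
Integrate: L := L₀·Dx.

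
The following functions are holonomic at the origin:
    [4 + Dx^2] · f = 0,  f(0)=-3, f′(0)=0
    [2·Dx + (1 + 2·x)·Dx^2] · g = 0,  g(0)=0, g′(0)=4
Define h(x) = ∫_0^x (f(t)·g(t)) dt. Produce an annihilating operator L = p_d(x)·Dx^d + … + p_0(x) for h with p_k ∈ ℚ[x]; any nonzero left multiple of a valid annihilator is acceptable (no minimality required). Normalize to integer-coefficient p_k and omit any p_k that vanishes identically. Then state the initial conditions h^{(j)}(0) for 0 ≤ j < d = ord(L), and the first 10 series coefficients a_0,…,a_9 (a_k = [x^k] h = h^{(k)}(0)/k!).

L = (-48 + 192·x + 1216·x^2 + 2048·x^3 + 1024·x^4)·Dx + (32 + 320·x + 768·x^2 + 512·x^3)·Dx^2 + (160·x + 672·x^2 + 1024·x^3 + 512·x^4)·Dx^3 + (8 + 80·x + 192·x^2 + 128·x^3)·Dx^4 + (3 + 28·x + 92·x^2 + 128·x^3 + 64·x^4)·Dx^5  (order 5).
h: a_k = 0, 0, -6, 4, 2, 0, -12/5, 24/7, -186/35, 1184/135, …
ICs: h(0) = 0, h′(0) = 0, h′′(0) = -12, h′′′(0) = 24, h′′′′(0) = 48.

f: a_k = -3, 0, 6, 0, -2, 0, 4/15, 0, -2/105, 0, …
g: a_k = 0, 4, -4, 16/3, -8, 64/5, -64/3, 256/7, -64, 1024/9, …
Sym-product of L_f,L_g gives L₀ (≤ ord 4).
h=∫h₀ ⇒ L = L₀·Dx.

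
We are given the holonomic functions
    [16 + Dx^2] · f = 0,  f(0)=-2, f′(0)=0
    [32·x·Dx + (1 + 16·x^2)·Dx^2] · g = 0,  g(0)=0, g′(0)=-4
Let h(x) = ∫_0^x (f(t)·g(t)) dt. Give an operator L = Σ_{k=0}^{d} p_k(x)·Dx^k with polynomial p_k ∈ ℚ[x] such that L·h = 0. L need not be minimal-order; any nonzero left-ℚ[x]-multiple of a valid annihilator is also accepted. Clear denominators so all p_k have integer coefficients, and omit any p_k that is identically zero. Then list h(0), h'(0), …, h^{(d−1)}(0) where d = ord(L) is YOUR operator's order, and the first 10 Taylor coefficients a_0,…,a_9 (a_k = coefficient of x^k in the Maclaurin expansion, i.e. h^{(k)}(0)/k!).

f: a_k = -2, 0, 16, 0, -64/3, 0, 512/45, 0, -1024/315, 0, …
g: a_k = 0, -4, 0, 64/3, 0, -1024/5, 0, 16384/7, 0, -262144/9, …
L₀ := L_f ⊗_s L_g (sym. prod.), ord ≤ 4.
∫: right-multiply L₀ by Dx.
L = (1280 + 53248·x^2 + 360448·x^4 + 2097152·x^6 + 8388608·x^8)·Dx + (1536·x + 40960·x^3 + 393216·x^5 + 2097152·x^7)·Dx^2 + (96 + 4096·x^2 + 36864·x^4 + 262144·x^6 + 1048576·x^8)·Dx^3 + (96·x + 2560·x^3 + 24576·x^5 + 131072·x^7)·Dx^4 + (1 + 48·x^2 + 896·x^4 + 8192·x^6 + 32768·x^8)·Dx^5  (order 5).
h: a_k = 0, 0, 4, 0, -80/3, 0, 6272/45, 0, -333056/315, 0, …
ICs: h(0) = 0, h′(0) = 0, h′′(0) = 8, h′′′(0) = 0, h′′′′(0) = -640.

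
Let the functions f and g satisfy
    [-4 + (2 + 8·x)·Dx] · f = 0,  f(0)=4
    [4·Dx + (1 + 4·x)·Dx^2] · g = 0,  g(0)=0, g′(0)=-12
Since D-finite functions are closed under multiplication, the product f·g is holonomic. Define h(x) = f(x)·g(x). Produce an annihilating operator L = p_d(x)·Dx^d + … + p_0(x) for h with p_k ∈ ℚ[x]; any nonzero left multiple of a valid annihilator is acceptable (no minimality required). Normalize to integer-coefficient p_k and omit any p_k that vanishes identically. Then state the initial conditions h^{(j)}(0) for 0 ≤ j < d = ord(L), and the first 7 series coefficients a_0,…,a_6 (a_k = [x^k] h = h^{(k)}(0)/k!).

L = 4 + (1 + 8·x + 16·x^2)·Dx^2  (order 2).
h: a_k = 0, -48, 0, 32, -128, 2272/5, -7936/5, …
ICs: h(0) = 0, h′(0) = -48.

f: a_k = 4, 8, -8, 16, -40, 112, -336, …
g: a_k = 0, -12, 24, -64, 192, -3072/5, 2048, …
Sym-product of L_f,L_g gives L₀ (≤ ord 2).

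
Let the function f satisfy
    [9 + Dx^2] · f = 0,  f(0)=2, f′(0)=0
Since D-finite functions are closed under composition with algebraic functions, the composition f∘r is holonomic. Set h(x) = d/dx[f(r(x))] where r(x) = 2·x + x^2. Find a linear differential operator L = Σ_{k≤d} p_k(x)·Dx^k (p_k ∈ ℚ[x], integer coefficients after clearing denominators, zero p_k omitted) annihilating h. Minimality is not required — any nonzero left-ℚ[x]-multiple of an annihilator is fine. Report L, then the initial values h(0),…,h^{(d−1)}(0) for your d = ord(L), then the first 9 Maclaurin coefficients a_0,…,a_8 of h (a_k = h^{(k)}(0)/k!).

L = (39 + 144·x + 216·x^2 + 144·x^3 + 36·x^4) + (-3 - 3·x)·Dx + (1 + 2·x + x^2)·Dx^2  (order 2).
h: a_k = 0, -72, -108, 396, 1080, 972/5, -11718/5, -110862/35, 2916/35, …
ICs: h(0) = 0, h′(0) = -72.

f: a_k = 2, 0, -9, 0, 27/4, 0, -81/40, 0, 729/2240, …
Change of var in L_f (x↦r) gives L₀.
Derive L from L₀ (diff closure).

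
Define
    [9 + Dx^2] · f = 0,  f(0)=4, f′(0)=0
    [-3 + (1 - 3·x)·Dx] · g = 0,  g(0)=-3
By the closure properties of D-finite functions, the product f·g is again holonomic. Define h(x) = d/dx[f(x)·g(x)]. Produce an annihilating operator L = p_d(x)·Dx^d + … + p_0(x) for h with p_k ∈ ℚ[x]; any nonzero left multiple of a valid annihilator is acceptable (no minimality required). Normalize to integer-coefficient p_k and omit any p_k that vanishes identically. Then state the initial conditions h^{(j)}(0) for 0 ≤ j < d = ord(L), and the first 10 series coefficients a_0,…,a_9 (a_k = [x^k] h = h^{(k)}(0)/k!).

L = (-9 - 54·x + 81·x^2) + (-6 + 18·x)·Dx + (1 - 6·x + 9·x^2)·Dx^2  (order 2).
h: a_k = -36, -108, -486, -2106, -15795/2, -283581/10, -1985067/20, -9528759/28, -257276493/224, -4287939363/1120, …
ICs: h(0) = -36, h′(0) = -108.

f: a_k = 4, 0, -18, 0, 27/2, 0, -81/20, 0, 729/1120, 0, …
g: a_k = -3, -9, -27, -81, -243, -729, -2187, -6561, -19683, -59049, …
h₀=f·g: eliminate ⇒ L₀, order ≤ 2·1.
h₀' ⇒ L via d/dx closure of L₀.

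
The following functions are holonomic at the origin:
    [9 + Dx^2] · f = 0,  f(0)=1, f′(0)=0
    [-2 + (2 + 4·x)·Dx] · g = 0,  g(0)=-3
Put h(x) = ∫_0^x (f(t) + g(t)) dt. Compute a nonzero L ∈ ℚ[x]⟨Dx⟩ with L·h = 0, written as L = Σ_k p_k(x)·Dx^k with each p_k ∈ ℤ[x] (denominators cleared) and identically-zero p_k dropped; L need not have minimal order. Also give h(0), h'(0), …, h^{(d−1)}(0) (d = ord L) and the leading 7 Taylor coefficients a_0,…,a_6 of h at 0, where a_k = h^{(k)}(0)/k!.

L = (-54 - 162·x - 162·x^2)·Dx + (36 + 234·x + 486·x^2 + 324·x^3)·Dx^2 + (-6 - 18·x - 18·x^2)·Dx^3 + (4 + 26·x + 54·x^2 + 36·x^3)·Dx^4  (order 4).
h: a_k = 0, -2, -3/2, -1, -3/8, 21/20, -7/16, …
ICs: h(0) = 0, h′(0) = -2, h′′(0) = -3, h′′′(0) = -6.

f: a_k = 1, 0, -9/2, 0, 27/8, 0, -81/80, …
g: a_k = -3, -3, 3/2, -3/2, 15/8, -21/8, 63/16, …
h₀=f+g: left-lcm gives L₀, ord ≤ 3.
∫: right-multiply L₀ by Dx.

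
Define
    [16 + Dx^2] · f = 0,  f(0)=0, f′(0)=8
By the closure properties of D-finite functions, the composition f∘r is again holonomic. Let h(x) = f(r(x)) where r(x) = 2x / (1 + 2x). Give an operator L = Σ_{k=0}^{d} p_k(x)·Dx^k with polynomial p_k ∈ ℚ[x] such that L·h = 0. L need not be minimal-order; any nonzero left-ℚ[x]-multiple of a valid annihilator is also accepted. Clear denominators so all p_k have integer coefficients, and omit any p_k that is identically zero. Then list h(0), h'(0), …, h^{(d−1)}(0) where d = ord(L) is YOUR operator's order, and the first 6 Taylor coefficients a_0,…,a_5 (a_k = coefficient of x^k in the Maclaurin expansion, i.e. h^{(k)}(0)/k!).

f: a_k = 0, 8, 0, -64/3, 0, 256/15, …
L₀ from L_f via x↦r, Dx↦r'^{-1}Dx.
L = 64 + (4 + 24·x + 48·x^2 + 32·x^3)·Dx + (1 + 8·x + 24·x^2 + 32·x^3 + 16·x^4)·Dx^2  (order 2).
h: a_k = 0, 16, -32, -320/3, 896, -49408/15, …
ICs: h(0) = 0, h′(0) = 16.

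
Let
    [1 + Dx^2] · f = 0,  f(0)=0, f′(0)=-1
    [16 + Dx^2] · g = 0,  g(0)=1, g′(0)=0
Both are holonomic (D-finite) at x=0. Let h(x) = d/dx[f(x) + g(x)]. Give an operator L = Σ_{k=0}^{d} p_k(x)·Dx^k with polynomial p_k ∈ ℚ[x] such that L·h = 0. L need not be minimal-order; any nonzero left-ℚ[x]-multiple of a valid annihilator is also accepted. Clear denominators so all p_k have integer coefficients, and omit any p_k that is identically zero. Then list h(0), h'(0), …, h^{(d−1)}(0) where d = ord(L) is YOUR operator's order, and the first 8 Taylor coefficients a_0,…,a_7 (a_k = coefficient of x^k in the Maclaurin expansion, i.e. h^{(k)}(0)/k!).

f: a_k = 0, -1, 0, 1/6, 0, -1/120, 0, 1/5040, …
g: a_k = 1, 0, -8, 0, 32/3, 0, -256/45, 0, …
h₀=f+g: left-lcm gives L₀, ord ≤ 4.
h₀' ⇒ L via d/dx closure of L₀.
L = 16 + 17·Dx^2 + Dx^4  (order 4).
h: a_k = -1, -16, 1/2, 128/3, -1/24, -512/15, 1/720, 4096/315, …
ICs: h(0) = -1, h′(0) = -16, h′′(0) = 1, h′′′(0) = 256.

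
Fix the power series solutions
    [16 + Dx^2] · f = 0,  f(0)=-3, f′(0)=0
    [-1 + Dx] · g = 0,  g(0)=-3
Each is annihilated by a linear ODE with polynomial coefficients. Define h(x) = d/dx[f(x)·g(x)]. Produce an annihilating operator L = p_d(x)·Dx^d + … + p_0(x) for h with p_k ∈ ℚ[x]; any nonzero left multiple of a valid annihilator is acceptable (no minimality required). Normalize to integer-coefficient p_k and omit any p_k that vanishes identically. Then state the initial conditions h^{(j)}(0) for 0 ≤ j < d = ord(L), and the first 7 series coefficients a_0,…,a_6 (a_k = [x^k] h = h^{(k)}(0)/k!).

L = 17 - 2·Dx + Dx^2  (order 2).
h: a_k = 9, -135, -423/2, 483/2, 3363/8, -297/8, -20047/80, …
ICs: h(0) = 9, h′(0) = -135.

f: a_k = -3, 0, 24, 0, -32, 0, 256/15, …
g: a_k = -3, -3, -3/2, -1/2, -1/8, -1/40, -1/240, …
Sym-product of L_f,L_g gives L₀ (≤ ord 2).
Derive L from L₀ (diff closure).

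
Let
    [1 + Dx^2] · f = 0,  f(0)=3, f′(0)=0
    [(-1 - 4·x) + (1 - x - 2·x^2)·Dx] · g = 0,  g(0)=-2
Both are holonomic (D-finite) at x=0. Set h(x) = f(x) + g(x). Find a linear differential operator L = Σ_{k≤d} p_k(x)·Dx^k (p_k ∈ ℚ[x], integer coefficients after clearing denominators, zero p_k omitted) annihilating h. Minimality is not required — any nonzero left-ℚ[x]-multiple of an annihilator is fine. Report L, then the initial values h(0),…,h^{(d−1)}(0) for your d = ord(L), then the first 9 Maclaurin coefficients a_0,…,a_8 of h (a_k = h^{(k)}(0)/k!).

L = (-31 - 146·x - 133·x^2 - 184·x^3 - 20·x^4 - 16·x^5) + (7 + 3·x - 3·x^2 - 37·x^3 - 42·x^4 - 12·x^5 - 8·x^6)·Dx + (-31 - 146·x - 133·x^2 - 184·x^3 - 20·x^4 - 16·x^5)·Dx^2 + (7 + 3·x - 3·x^2 - 37·x^3 - 42·x^4 - 12·x^5 - 8·x^6)·Dx^3  (order 3).
h: a_k = 1, -2, -15/2, -10, -175/8, -42, -20641/240, -170, -4596479/13440, …
ICs: h(0) = 1, h′(0) = -2, h′′(0) = -15.

f: a_k = 3, 0, -3/2, 0, 1/8, 0, -1/240, 0, 1/13440, …
g: a_k = -2, -2, -6, -10, -22, -42, -86, -170, -342, …
Sum ⇒ L₀ = lclm(L_f,L_g) in ℚ(x)⟨Dx⟩.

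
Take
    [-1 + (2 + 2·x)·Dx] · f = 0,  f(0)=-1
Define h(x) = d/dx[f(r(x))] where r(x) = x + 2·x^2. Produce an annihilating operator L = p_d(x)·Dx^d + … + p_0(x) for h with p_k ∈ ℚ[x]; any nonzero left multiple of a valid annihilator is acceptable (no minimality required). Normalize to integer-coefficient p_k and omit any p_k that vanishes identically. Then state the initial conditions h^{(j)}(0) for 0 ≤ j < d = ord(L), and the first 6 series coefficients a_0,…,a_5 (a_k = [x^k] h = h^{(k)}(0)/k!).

L = 7 + (-2 - 10·x - 12·x^2 - 16·x^3)·Dx  (order 1).
h: a_k = -1/2, -7/4, 21/16, 21/32, -595/256, 567/512, …
ICs: h(0) = -1/2.

f: a_k = -1, -1/2, 1/8, -1/16, 5/128, -7/256, …
Substitute x→r, Dx→(1/r')Dx; clear ⇒ L₀.
h₀' ⇒ L via d/dx closure of L₀.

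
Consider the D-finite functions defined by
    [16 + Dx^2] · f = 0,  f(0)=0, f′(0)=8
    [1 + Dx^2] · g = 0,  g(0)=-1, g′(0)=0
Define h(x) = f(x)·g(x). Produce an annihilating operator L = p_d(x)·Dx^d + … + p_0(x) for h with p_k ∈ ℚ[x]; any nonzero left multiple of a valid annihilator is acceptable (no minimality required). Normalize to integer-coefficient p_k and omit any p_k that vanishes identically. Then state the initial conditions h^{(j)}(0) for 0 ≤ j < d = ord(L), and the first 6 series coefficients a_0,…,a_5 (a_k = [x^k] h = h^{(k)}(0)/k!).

L = 225 + 34·Dx^2 + Dx^4  (order 4).
h: a_k = 0, -8, 0, 76/3, 0, -421/15, …
ICs: h(0) = 0, h′(0) = -8, h′′(0) = 0, h′′′(0) = 152.

f: a_k = 0, 8, 0, -64/3, 0, 256/15, …
g: a_k = -1, 0, 1/2, 0, -1/24, 0, …
f·g: L₀ = L_f ⊗_s L_g, ord ≤ 2·2.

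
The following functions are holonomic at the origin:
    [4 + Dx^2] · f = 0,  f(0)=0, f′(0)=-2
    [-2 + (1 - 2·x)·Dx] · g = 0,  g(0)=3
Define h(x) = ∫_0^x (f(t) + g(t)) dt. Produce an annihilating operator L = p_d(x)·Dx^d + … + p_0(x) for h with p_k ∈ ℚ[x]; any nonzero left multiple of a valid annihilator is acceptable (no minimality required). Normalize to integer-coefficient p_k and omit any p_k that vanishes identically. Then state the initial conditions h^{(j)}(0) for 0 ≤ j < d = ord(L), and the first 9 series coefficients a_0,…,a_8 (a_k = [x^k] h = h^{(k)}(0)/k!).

f: a_k = 0, -2, 0, 4/3, 0, -4/15, 0, 8/315, 0, …
g: a_k = 3, 6, 12, 24, 48, 96, 192, 384, 768, …
L₀ := lclm(L_f,L_g); ord L₀ ≤ 2+1.
h=∫h₀ ⇒ L = L₀·Dx.
L = (-56 + 32·x - 32·x^2)·Dx + (12 - 40·x + 48·x^2 - 32·x^3)·Dx^2 + (-14 + 8·x - 8·x^2)·Dx^3 + (3 - 10·x + 12·x^2 - 8·x^3)·Dx^4  (order 4).
h: a_k = 0, 3, 2, 4, 19/3, 48/5, 718/45, 192/7, 15121/315, …
ICs: h(0) = 0, h′(0) = 3, h′′(0) = 4, h′′′(0) = 24.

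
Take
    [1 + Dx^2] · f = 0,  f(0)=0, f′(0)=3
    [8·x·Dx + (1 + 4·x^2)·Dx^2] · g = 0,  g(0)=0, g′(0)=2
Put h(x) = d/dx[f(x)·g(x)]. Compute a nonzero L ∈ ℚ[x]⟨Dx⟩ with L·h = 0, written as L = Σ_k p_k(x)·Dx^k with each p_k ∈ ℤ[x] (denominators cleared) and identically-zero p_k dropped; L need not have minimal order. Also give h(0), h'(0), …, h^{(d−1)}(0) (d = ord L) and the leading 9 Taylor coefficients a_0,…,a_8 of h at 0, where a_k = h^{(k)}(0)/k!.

L = (3893 + 34584·x^2 + 286832·x^4 + 57600·x^6 + 768·x^8 - 10240·x^10 + 4096·x^12) + (2192·x + 44864·x^3 + 156160·x^5 + 51200·x^7 + 20480·x^9 + 16384·x^11)·Dx + (3978 + 36208·x^2 + 296160·x^4 + 76288·x^6 + 9728·x^8 - 4096·x^10 + 8192·x^12)·Dx^2 + (2192·x + 44864·x^3 + 156160·x^5 + 51200·x^7 + 20480·x^9 + 16384·x^11)·Dx^3 + (85 + 1624·x^2 + 9328·x^4 + 18688·x^6 + 8960·x^8 + 6144·x^10 + 4096·x^12)·Dx^4  (order 4).
h: a_k = 0, 12, 0, -36, 0, 247/2, 0, -465, 0, …
ICs: h(0) = 0, h′(0) = 12, h′′(0) = 0, h′′′(0) = -216.

f: a_k = 0, 3, 0, -1/2, 0, 1/40, 0, -1/1680, 0, …
g: a_k = 0, 2, 0, -8/3, 0, 32/5, 0, -128/7, 0, …
Product ⇒ symmetric product L₀, ord ≤ 4.
Derive L from L₀ (diff closure).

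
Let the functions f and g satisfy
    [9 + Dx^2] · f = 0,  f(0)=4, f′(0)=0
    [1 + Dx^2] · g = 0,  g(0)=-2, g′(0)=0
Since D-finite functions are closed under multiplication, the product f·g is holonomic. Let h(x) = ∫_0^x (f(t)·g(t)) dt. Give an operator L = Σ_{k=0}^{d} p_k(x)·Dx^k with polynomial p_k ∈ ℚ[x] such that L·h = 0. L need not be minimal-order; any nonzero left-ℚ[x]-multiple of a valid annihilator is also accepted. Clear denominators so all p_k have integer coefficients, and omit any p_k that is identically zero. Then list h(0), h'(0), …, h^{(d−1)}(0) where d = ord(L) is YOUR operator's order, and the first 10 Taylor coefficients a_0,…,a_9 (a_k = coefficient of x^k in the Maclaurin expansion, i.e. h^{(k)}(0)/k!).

L = 64·Dx + 20·Dx^3 + Dx^5  (order 5).
h: a_k = 0, -8, 0, 40/3, 0, -136/15, 0, 208/63, 0, -2056/2835, …
ICs: h(0) = 0, h′(0) = -8, h′′(0) = 0, h′′′(0) = 80, h′′′′(0) = 0.

f: a_k = 4, 0, -18, 0, 27/2, 0, -81/20, 0, 729/1120, 0, …
g: a_k = -2, 0, 1, 0, -1/12, 0, 1/360, 0, -1/20160, 0, …
L₀ := L_f ⊗_s L_g (sym. prod.), ord ≤ 4.
Integrate: L := L₀·Dx.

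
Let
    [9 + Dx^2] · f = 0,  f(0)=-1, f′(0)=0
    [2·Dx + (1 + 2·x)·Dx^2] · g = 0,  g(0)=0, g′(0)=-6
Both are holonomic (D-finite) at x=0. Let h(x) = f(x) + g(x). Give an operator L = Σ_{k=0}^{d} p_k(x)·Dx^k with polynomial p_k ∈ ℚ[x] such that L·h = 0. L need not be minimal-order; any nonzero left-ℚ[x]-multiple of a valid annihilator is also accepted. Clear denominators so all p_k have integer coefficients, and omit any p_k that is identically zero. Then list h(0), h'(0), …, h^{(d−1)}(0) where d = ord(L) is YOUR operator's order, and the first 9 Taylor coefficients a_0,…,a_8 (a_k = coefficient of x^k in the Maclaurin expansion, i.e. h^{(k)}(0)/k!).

f: a_k = -1, 0, 9/2, 0, -27/8, 0, 81/80, 0, -729/4480, …
g: a_k = 0, -6, 6, -8, 12, -96/5, 32, -384/7, 96, …
L₀ := lclm(L_f,L_g); ord L₀ ≤ 2+2.
L = (594 + 648·x + 648·x^2)·Dx + (153 + 630·x + 972·x^2 + 648·x^3)·Dx^2 + (66 + 72·x + 72·x^2)·Dx^3 + (17 + 70·x + 108·x^2 + 72·x^3)·Dx^4  (order 4).
h: a_k = -1, -6, 21/2, -8, 69/8, -96/5, 2641/80, -384/7, 429351/4480, …
ICs: h(0) = -1, h′(0) = -6, h′′(0) = 21, h′′′(0) = -48.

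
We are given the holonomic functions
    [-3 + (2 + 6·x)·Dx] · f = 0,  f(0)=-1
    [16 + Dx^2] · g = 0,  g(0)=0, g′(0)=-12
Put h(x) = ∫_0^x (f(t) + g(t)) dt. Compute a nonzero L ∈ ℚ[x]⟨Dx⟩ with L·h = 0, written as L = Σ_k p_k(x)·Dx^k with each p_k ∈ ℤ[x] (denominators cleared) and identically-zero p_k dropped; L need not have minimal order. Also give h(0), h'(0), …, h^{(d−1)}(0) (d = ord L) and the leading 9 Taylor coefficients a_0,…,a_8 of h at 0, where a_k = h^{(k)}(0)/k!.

L = (-4368 - 18432·x - 27648·x^2)·Dx + (1760 + 17568·x + 55296·x^2 + 55296·x^3)·Dx^2 + (-273 - 1152·x - 1728·x^2)·Dx^3 + (110 + 1098·x + 3456·x^2 + 3456·x^3)·Dx^4  (order 4).
h: a_k = 0, -1, -27/4, 3/8, 485/64, 81/128, -41273/7680, 2187/1024, -5480803/1720320, …
ICs: h(0) = 0, h′(0) = -1, h′′(0) = -27/2, h′′′(0) = 9/4.

f: a_k = -1, -3/2, 9/8, -27/16, 405/128, -1701/256, 15309/1024, -72171/2048, 2814669/32768, …
g: a_k = 0, -12, 0, 32, 0, -128/5, 0, 1024/105, 0, …
L₀ := lclm(L_f,L_g); ord L₀ ≤ 1+2.
h=∫h₀ ⇒ L = L₀·Dx.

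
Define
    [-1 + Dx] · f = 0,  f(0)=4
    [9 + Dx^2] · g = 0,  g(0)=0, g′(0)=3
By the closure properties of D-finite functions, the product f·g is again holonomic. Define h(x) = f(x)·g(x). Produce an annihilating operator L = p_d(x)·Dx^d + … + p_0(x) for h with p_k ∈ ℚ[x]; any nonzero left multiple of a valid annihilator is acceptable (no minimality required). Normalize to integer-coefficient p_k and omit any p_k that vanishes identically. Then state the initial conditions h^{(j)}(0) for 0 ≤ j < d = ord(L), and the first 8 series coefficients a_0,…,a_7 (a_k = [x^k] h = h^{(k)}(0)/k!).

f: a_k = 4, 4, 2, 2/3, 1/6, 1/30, 1/180, 1/1260, …
g: a_k = 0, 3, 0, -9/2, 0, 81/40, 0, -243/560, …
Sym-product of L_f,L_g gives L₀ (≤ ord 2).
L = 10 - 2·Dx + Dx^2  (order 2).
h: a_k = 0, 12, 12, -12, -16, -2/5, 26/5, 166/105, …
ICs: h(0) = 0, h′(0) = 12.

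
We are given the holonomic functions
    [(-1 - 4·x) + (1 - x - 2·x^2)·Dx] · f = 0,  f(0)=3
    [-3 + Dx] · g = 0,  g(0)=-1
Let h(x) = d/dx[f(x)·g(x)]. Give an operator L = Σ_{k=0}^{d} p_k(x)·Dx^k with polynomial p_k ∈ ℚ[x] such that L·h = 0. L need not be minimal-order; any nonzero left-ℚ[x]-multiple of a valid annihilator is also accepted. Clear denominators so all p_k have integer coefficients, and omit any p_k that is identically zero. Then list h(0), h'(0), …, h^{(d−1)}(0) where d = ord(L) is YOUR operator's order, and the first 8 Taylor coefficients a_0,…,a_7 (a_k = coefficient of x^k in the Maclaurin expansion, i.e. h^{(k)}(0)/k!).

f: a_k = 3, 3, 9, 15, 33, 63, 129, 255, …
g: a_k = -1, -3, -9/2, -9/2, -27/8, -81/40, -81/80, -243/560, …
Product ⇒ symmetric product L₀, ord ≤ 1.
h=h₀': d/dx-closure on L₀ ⇒ L.
L = (21 + 12·x - 39·x^2 - 12·x^3 + 36·x^4) + (-4 + 3·x + 15·x^2 - 4·x^3 - 12·x^4)·Dx  (order 1).
h: a_k = -12, -63, -207, -1137/2, -1431, -137637/40, -321213/40, -10280043/560, …
ICs: h(0) = -12.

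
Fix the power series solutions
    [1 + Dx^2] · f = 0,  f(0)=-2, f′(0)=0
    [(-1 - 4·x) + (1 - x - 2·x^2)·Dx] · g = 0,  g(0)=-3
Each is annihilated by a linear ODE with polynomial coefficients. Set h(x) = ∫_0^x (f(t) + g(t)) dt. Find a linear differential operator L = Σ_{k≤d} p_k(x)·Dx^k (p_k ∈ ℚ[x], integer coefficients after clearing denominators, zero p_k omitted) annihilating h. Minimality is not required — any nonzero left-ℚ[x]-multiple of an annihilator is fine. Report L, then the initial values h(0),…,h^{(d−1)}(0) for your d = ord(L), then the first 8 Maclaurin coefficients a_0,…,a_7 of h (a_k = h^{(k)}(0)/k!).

L = (-31 - 146·x - 133·x^2 - 184·x^3 - 20·x^4 - 16·x^5)·Dx + (7 + 3·x - 3·x^2 - 37·x^3 - 42·x^4 - 12·x^5 - 8·x^6)·Dx^2 + (-31 - 146·x - 133·x^2 - 184·x^3 - 20·x^4 - 16·x^5)·Dx^3 + (7 + 3·x - 3·x^2 - 37·x^3 - 42·x^4 - 12·x^5 - 8·x^6)·Dx^4  (order 4).
h: a_k = 0, -5, -3/2, -8/3, -15/4, -397/60, -21/2, -46439/2520, …
ICs: h(0) = 0, h′(0) = -5, h′′(0) = -3, h′′′(0) = -16.

f: a_k = -2, 0, 1, 0, -1/12, 0, 1/360, 0, …
g: a_k = -3, -3, -9, -15, -33, -63, -129, -255, …
f+g: L₀ = lclm(L_f,L_g), ord ≤ 2+1.
h=∫₀ˣh₀: take L = L₀·Dx.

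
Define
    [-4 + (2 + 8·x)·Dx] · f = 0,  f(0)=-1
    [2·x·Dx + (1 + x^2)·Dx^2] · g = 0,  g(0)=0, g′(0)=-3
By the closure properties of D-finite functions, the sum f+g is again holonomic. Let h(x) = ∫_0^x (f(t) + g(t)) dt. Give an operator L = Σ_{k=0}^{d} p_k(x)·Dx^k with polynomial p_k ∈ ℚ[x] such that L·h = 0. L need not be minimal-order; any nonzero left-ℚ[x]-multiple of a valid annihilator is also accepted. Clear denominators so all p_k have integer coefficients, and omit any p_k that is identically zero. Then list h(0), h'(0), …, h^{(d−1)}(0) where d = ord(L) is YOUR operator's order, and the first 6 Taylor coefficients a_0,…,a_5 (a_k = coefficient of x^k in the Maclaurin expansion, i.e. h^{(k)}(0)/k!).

L = (-2 - 20·x + 6·x^2 + 12·x^3)·Dx^2 + (-7 - 8·x - 25·x^2 + 24·x^3 + 42·x^4)·Dx^3 + (-1 - 3·x + 6·x^2 + 9·x^3 + 7·x^4 + 12·x^5)·Dx^4  (order 4).
h: a_k = 0, -1, -5/2, 2/3, -3/4, 2, …
ICs: h(0) = 0, h′(0) = -1, h′′(0) = -5, h′′′(0) = 4.

f: a_k = -1, -2, 2, -4, 10, -28, …
g: a_k = 0, -3, 0, 1, 0, -3/5, …
f+g: L₀ = lclm(L_f,L_g), ord ≤ 1+2.
h=∫₀ˣh₀: take L = L₀·Dx.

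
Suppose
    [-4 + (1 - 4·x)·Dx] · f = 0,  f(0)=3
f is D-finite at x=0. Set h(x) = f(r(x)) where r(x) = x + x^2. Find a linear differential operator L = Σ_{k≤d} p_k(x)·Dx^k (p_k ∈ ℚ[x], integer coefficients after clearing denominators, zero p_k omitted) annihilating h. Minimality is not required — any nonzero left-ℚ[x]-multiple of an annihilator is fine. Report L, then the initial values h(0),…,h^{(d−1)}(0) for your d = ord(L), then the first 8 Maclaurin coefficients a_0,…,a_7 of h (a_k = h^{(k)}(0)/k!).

f: a_k = 3, 12, 48, 192, 768, 3072, 12288, 49152, …
h₀=f(r): pull back L_f along r ⇒ L₀.
L = (4 + 8·x) + (-1 + 4·x + 4·x^2)·Dx  (order 1).
h: a_k = 3, 12, 60, 288, 1392, 6720, 32448, 156672, …
ICs: h(0) = 3.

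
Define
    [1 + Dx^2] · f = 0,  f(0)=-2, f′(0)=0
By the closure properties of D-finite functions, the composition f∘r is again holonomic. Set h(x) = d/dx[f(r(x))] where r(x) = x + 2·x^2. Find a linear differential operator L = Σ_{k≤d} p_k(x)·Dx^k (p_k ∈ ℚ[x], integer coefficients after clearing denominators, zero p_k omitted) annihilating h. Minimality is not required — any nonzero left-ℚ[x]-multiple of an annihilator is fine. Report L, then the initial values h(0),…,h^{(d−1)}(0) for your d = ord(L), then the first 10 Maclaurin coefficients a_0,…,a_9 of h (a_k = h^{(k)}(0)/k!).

L = (49 + 16·x + 96·x^2 + 256·x^3 + 256·x^4) + (-12 - 48·x)·Dx + (1 + 8·x + 16·x^2)·Dx^2  (order 2).
h: a_k = 0, 2, 12, 47/3, -10/3, -719/60, -553/30, -23521/2520, 559/140, 1199521/181440, …
ICs: h(0) = 0, h′(0) = 2.

f: a_k = -2, 0, 1, 0, -1/12, 0, 1/360, 0, -1/20160, 0, …
L₀ from L_f via x↦r, Dx↦r'^{-1}Dx.
h=h₀': d/dx-closure on L₀ ⇒ L.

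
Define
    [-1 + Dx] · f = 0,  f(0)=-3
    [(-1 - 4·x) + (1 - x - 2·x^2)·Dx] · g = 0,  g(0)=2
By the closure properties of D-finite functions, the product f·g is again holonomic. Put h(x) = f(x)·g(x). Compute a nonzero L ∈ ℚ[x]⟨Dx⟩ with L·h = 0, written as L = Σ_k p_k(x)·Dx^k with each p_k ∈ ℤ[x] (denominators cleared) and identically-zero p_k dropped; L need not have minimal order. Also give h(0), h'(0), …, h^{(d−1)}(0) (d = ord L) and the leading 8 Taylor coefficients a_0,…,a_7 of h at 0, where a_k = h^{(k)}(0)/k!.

L = (2 + 3·x - 2·x^2) + (-1 + x + 2·x^2)·Dx  (order 1).
h: a_k = -6, -12, -27, -52, -425/4, -2103/10, -50737/120, -88558/105, …
ICs: h(0) = -6.

f: a_k = -3, -3, -3/2, -1/2, -1/8, -1/40, -1/240, -1/1680, …
g: a_k = 2, 2, 6, 10, 22, 42, 86, 170, …
Product ⇒ symmetric product L₀, ord ≤ 1.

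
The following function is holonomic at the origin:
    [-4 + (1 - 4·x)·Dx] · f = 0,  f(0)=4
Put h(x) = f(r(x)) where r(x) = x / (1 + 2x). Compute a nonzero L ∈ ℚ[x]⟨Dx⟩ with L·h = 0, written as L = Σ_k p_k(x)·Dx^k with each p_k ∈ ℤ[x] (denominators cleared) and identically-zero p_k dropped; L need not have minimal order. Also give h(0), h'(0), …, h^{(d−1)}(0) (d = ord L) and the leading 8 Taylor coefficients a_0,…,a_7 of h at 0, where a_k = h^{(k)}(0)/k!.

f: a_k = 4, 16, 64, 256, 1024, 4096, 16384, 65536, …
Change of var in L_f (x↦r) gives L₀.
L = 4 + (-1 + 4·x^2)·Dx  (order 1).
h: a_k = 4, 16, 32, 64, 128, 256, 512, 1024, …
ICs: h(0) = 4.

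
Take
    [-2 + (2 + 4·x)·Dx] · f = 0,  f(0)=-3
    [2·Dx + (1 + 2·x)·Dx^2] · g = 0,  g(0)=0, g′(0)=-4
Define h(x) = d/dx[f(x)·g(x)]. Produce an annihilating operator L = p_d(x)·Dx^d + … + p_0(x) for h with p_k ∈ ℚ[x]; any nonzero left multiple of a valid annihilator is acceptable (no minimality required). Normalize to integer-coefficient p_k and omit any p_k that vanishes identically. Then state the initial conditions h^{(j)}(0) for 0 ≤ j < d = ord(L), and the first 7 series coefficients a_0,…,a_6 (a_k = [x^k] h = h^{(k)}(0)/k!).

L = 1 + (4 + 8·x)·Dx + (1 + 4·x + 4·x^2)·Dx^2  (order 2).
h: a_k = 12, 0, -6, 16, -71/2, 372/5, -3043/20, …
ICs: h(0) = 12, h′(0) = 0.

f: a_k = -3, -3, 3/2, -3/2, 15/8, -21/8, 63/16, …
g: a_k = 0, -4, 4, -16/3, 8, -64/5, 64/3, …
f·g: L₀ = L_f ⊗_s L_g, ord ≤ 1·2.
Derive L from L₀ (diff closure).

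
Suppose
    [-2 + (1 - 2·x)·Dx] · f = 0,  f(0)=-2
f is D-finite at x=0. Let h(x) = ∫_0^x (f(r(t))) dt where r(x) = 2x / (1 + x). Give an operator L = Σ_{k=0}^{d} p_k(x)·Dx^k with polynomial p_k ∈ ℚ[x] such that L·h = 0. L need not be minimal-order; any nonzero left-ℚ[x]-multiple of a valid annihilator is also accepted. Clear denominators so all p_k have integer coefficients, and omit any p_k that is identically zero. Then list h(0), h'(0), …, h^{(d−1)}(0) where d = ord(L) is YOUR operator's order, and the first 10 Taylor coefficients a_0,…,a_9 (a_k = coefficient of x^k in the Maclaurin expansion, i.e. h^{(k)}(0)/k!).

f: a_k = -2, -4, -8, -16, -32, -64, -128, -256, -512, -1024, …
f∘r: x↦r, Dx↦Dx/r' in L_f ⇒ L₀.
h=∫h₀ ⇒ L = L₀·Dx.
L = 4·Dx + (-1 + 2·x + 3·x^2)·Dx^2  (order 2).
h: a_k = 0, -2, -4, -8, -18, -216/5, -108, -1944/7, -729, -1944, …
ICs: h(0) = 0, h′(0) = -2.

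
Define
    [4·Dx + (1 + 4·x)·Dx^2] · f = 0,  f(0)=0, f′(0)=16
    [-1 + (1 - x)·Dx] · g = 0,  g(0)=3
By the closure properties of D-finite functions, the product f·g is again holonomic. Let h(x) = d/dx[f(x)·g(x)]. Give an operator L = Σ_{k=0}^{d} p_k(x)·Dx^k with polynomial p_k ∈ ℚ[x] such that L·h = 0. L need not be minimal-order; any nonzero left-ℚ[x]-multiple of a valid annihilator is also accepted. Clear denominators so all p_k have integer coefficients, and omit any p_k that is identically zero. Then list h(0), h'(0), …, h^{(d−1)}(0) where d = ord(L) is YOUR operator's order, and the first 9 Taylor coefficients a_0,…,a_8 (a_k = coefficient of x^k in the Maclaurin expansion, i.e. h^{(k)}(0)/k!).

L = 16 + (-5 + 20·x)·Dx + (-1 - 3·x + 4·x^2)·Dx^2  (order 2).
h: a_k = 48, -96, 624, -2240, 9488, -188832/5, 762736/5, -21423232/35, 85999344/35, …
ICs: h(0) = 48, h′(0) = -96.

f: a_k = 0, 16, -32, 256/3, -256, 4096/5, -8192/3, 65536/7, -32768, …
g: a_k = 3, 3, 3, 3, 3, 3, 3, 3, 3, …
L₀ := L_f ⊗_s L_g (sym. prod.), ord ≤ 2.
Derive L from L₀ (diff closure).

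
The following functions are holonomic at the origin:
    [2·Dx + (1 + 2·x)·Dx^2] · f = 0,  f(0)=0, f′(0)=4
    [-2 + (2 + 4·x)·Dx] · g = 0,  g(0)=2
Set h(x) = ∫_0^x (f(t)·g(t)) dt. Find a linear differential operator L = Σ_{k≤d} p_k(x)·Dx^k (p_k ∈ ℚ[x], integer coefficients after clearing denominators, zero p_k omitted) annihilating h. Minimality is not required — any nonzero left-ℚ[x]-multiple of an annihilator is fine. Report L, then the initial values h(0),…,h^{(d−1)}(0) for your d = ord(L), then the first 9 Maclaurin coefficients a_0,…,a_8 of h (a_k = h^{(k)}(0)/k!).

L = Dx + (1 + 4·x + 4·x^2)·Dx^3  (order 3).
h: a_k = 0, 0, 4, 0, -1/3, 8/15, -71/90, 124/105, -3043/1680, …
ICs: h(0) = 0, h′(0) = 0, h′′(0) = 8.

f: a_k = 0, 4, -4, 16/3, -8, 64/5, -64/3, 256/7, -64, …
g: a_k = 2, 2, -1, 1, -5/4, 7/4, -21/8, 33/8, -429/64, …
L₀ := L_f ⊗_s L_g (sym. prod.), ord ≤ 2.
Integrate: L := L₀·Dx.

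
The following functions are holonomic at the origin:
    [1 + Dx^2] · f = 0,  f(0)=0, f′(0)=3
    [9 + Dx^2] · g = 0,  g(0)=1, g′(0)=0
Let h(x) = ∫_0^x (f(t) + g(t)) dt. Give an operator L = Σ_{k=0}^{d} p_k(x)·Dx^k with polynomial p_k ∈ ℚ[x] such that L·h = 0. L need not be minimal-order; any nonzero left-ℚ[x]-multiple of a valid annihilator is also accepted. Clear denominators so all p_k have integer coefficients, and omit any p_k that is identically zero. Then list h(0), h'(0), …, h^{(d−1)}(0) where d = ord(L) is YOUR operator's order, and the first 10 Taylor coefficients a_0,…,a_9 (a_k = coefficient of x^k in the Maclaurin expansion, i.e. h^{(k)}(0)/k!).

f: a_k = 0, 3, 0, -1/2, 0, 1/40, 0, -1/1680, 0, 1/120960, …
g: a_k = 1, 0, -9/2, 0, 27/8, 0, -81/80, 0, 729/4480, 0, …
f+g: L₀ = lclm(L_f,L_g), ord ≤ 2+2.
h=∫₀ˣh₀: take L = L₀·Dx.
L = 9·Dx + 10·Dx^3 + Dx^5  (order 5).
h: a_k = 0, 1, 3/2, -3/2, -1/8, 27/40, 1/240, -81/560, -1/13440, 81/4480, …
ICs: h(0) = 0, h′(0) = 1, h′′(0) = 3, h′′′(0) = -9, h′′′′(0) = -3.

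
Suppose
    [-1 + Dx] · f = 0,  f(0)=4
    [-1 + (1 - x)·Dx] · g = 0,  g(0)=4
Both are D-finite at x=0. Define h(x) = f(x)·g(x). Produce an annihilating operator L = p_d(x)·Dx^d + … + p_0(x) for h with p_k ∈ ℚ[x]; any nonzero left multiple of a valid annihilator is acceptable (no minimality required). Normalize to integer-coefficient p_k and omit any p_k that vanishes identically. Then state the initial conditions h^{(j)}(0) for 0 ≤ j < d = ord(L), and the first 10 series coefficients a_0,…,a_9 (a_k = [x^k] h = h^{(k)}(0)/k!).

L = (2 - x) + (-1 + x)·Dx  (order 1).
h: a_k = 16, 32, 40, 128/3, 130/3, 652/15, 1957/45, 2740/63, 109601/2520, 98641/2268, …
ICs: h(0) = 16.

f: a_k = 4, 4, 2, 2/3, 1/6, 1/30, 1/180, 1/1260, 1/10080, 1/90720, …
g: a_k = 4, 4, 4, 4, 4, 4, 4, 4, 4, 4, …
f·g: L₀ = L_f ⊗_s L_g, ord ≤ 1·1.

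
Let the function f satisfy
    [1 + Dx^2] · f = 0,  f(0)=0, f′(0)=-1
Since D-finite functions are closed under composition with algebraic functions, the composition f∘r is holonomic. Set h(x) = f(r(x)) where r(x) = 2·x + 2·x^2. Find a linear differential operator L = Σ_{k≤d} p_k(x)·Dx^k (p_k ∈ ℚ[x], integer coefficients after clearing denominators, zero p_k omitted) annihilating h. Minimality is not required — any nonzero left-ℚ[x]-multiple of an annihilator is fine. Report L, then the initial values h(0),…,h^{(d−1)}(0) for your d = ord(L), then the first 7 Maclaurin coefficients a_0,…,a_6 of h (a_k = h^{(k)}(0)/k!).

f: a_k = 0, -1, 0, 1/6, 0, -1/120, 0, …
h₀=f(r): pull back L_f along r ⇒ L₀.
L = (4 + 24·x + 48·x^2 + 32·x^3) - 2·Dx + (1 + 2·x)·Dx^2  (order 2).
h: a_k = 0, -2, -2, 4/3, 4, 56/15, 0, …
ICs: h(0) = 0, h′(0) = -2.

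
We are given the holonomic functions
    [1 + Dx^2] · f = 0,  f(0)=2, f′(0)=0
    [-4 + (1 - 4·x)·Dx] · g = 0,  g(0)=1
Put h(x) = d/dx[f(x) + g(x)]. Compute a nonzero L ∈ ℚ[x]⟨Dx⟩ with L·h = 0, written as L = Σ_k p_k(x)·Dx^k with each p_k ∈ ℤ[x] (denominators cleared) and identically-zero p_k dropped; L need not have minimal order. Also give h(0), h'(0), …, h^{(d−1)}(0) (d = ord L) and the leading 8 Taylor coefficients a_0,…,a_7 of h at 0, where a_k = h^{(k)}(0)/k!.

f: a_k = 2, 0, -1, 0, 1/12, 0, -1/360, 0, …
g: a_k = 1, 4, 16, 64, 256, 1024, 4096, 16384, …
Sum ⇒ L₀ = lclm(L_f,L_g) in ℚ(x)⟨Dx⟩.
Derive L from L₀ (diff closure).
L = (1544 - 64·x + 128·x^2) + (-97 + 396·x - 48·x^2 + 64·x^3)·Dx + (1544 - 64·x + 128·x^2)·Dx^2 + (-97 + 396·x - 48·x^2 + 64·x^3)·Dx^3  (order 3).
h: a_k = 4, 30, 192, 3073/3, 5120, 1474559/60, 114688, 1321205761/2520, …
ICs: h(0) = 4, h′(0) = 30, h′′(0) = 384.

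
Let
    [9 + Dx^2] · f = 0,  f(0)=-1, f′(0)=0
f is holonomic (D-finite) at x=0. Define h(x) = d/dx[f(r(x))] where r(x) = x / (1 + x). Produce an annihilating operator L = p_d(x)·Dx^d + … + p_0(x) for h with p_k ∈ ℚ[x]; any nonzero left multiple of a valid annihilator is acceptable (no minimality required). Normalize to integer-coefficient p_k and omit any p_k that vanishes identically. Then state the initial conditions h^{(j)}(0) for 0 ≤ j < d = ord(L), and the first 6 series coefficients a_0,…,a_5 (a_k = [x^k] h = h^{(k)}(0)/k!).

f: a_k = -1, 0, 9/2, 0, -27/8, 0, …
L₀ from L_f via x↦r, Dx↦r'^{-1}Dx.
Differentiate: ansatz ord ≤ ord L₀ ⇒ L.
L = (15 + 12·x + 6·x^2) + (6 + 18·x + 18·x^2 + 6·x^3)·Dx + (1 + 4·x + 6·x^2 + 4·x^3 + x^4)·Dx^2  (order 2).
h: a_k = 0, 9, -27, 81/2, -45/2, -2457/40, …
ICs: h(0) = 0, h′(0) = 9.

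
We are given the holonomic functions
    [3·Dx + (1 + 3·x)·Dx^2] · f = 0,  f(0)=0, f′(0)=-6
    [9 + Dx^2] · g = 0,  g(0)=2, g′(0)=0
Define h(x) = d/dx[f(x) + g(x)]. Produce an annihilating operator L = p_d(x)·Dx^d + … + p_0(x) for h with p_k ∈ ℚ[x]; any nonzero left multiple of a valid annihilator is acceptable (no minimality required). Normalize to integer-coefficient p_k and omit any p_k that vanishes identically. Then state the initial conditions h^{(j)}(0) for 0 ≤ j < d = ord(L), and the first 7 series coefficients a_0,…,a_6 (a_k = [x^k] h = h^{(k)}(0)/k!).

L = (63 + 54·x + 81·x^2) + (9 + 45·x + 81·x^2 + 81·x^3)·Dx + (7 + 6·x + 9·x^2)·Dx^2 + (1 + 5·x + 9·x^2 + 9·x^3)·Dx^3  (order 3).
h: a_k = -6, 0, -54, 189, -486, 28917/20, -4374, …
ICs: h(0) = -6, h′(0) = 0, h′′(0) = -108.

f: a_k = 0, -6, 9, -18, 81/2, -486/5, 243, …
g: a_k = 2, 0, -9, 0, 27/4, 0, -81/40, …
L₀ := lclm(L_f,L_g); ord L₀ ≤ 2+2.
h₀' ⇒ L via d/dx closure of L₀.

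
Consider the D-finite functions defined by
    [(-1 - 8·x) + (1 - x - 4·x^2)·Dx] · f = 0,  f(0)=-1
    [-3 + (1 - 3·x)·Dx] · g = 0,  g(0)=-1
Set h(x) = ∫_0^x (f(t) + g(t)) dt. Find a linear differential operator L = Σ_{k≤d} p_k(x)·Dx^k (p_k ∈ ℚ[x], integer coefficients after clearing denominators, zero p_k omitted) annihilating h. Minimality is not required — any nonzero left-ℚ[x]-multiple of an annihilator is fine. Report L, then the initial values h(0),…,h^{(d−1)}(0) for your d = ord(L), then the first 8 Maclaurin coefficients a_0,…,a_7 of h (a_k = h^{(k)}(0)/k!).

L = (6 - 72·x + 144·x^2 - 144·x^3)·Dx + (4 - 84·x^2 + 252·x^3 - 288·x^4)·Dx^2 + (-1 + 8·x - 21·x^2 + 8·x^3 + 54·x^4 - 72·x^5)·Dx^3  (order 3).
h: a_k = 0, -2, -2, -14/3, -9, -22, -154/3, -130, …
ICs: h(0) = 0, h′(0) = -2, h′′(0) = -4.

f: a_k = -1, -1, -5, -9, -29, -65, -181, -441, …
g: a_k = -1, -3, -9, -27, -81, -243, -729, -2187, …
f+g: L₀ = lclm(L_f,L_g), ord ≤ 1+1.
Integrate: L := L₀·Dx.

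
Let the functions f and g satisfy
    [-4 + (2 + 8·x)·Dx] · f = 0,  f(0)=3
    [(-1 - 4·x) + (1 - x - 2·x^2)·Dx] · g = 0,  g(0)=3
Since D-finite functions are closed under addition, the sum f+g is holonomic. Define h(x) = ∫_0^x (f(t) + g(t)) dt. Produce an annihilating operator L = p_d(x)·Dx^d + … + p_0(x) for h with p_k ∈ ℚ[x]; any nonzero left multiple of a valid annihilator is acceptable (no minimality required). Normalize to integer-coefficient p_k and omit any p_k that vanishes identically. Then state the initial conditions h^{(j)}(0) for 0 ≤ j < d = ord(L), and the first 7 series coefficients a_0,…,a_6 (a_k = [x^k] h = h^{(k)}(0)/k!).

L = (16 + 84·x + 120·x^2 + 160·x^3)·Dx + (-10 - 52·x - 204·x^2 - 400·x^3 - 400·x^4)·Dx^2 + (-1 + 7·x + 56·x^2 + 8·x^3 - 200·x^4 - 160·x^5)·Dx^3  (order 3).
h: a_k = 0, 6, 9/2, 1, 27/4, 3/5, 49/2, …
ICs: h(0) = 0, h′(0) = 6, h′′(0) = 9.

f: a_k = 3, 6, -6, 12, -30, 84, -252, …
g: a_k = 3, 3, 9, 15, 33, 63, 129, …
h₀=f+g: left-lcm gives L₀, ord ≤ 2.
Integrate: L := L₀·Dx.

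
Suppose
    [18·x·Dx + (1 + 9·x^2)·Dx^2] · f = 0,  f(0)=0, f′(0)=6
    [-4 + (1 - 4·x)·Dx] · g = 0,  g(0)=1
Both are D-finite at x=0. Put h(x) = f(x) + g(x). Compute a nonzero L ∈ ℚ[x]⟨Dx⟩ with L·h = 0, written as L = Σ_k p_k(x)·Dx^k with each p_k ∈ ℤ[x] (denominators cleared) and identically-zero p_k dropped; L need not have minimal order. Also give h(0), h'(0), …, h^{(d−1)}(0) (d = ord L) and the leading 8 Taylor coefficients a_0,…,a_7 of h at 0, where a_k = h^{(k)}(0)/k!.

L = (72 - 1152·x - 1944·x^2)·Dx + (-57 + 72·x - 765·x^2 - 1944·x^3)·Dx^2 + (4 - 7·x - 63·x^3 - 324·x^4)·Dx^3  (order 3).
h: a_k = 1, 10, 16, 46, 256, 5606/5, 4096, 110314/7, …
ICs: h(0) = 1, h′(0) = 10, h′′(0) = 32.

f: a_k = 0, 6, 0, -18, 0, 486/5, 0, -4374/7, …
g: a_k = 1, 4, 16, 64, 256, 1024, 4096, 16384, …
h₀=f+g: left-lcm gives L₀, ord ≤ 3.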